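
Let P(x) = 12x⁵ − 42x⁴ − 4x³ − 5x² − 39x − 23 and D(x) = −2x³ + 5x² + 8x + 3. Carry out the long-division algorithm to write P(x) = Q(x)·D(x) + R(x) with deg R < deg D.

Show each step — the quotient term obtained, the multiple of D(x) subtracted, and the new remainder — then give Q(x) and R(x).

Q(x) = −6x² + 6x − 7; R(x) = −x − 2

Step 1: lead(12x⁵ − 42x⁴ − 4x³ − 5x² − 39x − 23) ÷ lead(D) = 12x⁵ ÷ −2x³ = −6x². Subtract (−6x²)·D = 12x⁵ − 30x⁴ − 48x³ − 18x². Remainder: −12x⁴ + 44x³ + 13x² − 39x − 23.
Step 2: lead(−12x⁴ + 44x³ + 13x² − 39x − 23) ÷ lead(D) = −12x⁴ ÷ −2x³ = 6x. Subtract (6x)·D = −12x⁴ + 30x³ + 48x² + 18x. Remainder: 14x³ − 35x² − 57x − 23.
Step 3: lead(14x³ − 35x² − 57x − 23) ÷ lead(D) = 14x³ ÷ −2x³ = −7. Subtract (−7)·D = 14x³ − 35x² − 56x − 21. Remainder: −x − 2.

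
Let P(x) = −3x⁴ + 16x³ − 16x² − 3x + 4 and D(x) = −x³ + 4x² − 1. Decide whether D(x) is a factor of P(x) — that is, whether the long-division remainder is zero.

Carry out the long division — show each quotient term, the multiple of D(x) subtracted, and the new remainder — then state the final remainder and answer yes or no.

Step 1: lead(−3x⁴ + 16x³ − 16x² − 3x + 4) ÷ lead(D) = −3x⁴ ÷ −x³ = 3x. Subtract (3x)·D = −3x⁴ + 12x³ − 3x. Remainder: 4x³ − 16x² + 4.
Step 2: lead(4x³ − 16x² + 4) ÷ lead(D) = 4x³ ÷ −x³ = −4. Subtract (−4)·D = 4x³ − 16x² + 4. Remainder: 0.

R(x) = 0, so D(x) is a factor of P(x). yes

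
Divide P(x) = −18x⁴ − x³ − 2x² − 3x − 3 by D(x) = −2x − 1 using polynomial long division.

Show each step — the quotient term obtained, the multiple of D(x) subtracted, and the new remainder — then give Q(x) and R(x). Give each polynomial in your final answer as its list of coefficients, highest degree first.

Q = [9, -4, 3, 0]; R = [-3]

Step 1: lead(−18x⁴ − x³ − 2x² − 3x − 3) ÷ lead(D) = −18x⁴ ÷ −2x = 9x³. Subtract (9x³)·D = −18x⁴ − 9x³. Remainder: 8x³ − 2x² − 3x − 3.
Step 2: lead(8x³ − 2x² − 3x − 3) ÷ lead(D) = 8x³ ÷ −2x = −4x². Subtract (−4x²)·D = 8x³ + 4x². Remainder: −6x² − 3x − 3.
Step 3: lead(−6x² − 3x − 3) ÷ lead(D) = −6x² ÷ −2x = 3x. Subtract (3x)·D = −6x² − 3x. Remainder: −3.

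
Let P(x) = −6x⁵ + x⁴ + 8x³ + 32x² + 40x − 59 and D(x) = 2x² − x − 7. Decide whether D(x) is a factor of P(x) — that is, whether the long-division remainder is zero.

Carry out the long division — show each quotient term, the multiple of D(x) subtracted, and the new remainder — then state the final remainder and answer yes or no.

Step 1: lead(−6x⁵ + x⁴ + 8x³ + 32x² + 40x − 59) ÷ lead(D) = −6x⁵ ÷ 2x² = −3x³. Subtract (−3x³)·D = −6x⁵ + 3x⁴ + 21x³. Remainder: −2x⁴ − 13x³ + 32x² + 40x − 59.
Step 2: lead(−2x⁴ − 13x³ + 32x² + 40x − 59) ÷ lead(D) = −2x⁴ ÷ 2x² = −x². Subtract (−x²)·D = −2x⁴ + x³ + 7x². Remainder: −14x³ + 25x² + 40x − 59.
Step 3: lead(−14x³ + 25x² + 40x − 59) ÷ lead(D) = −14x³ ÷ 2x² = −7x. Subtract (−7x)·D = −14x³ + 7x² + 49x. Remainder: 18x² − 9x − 59.
Step 4: lead(18x² − 9x − 59) ÷ lead(D) = 18x² ÷ 2x² = 9. Subtract (9)·D = 18x² − 9x − 63. Remainder: 4.

R(x) = 4, so D(x) is not a factor of P(x). no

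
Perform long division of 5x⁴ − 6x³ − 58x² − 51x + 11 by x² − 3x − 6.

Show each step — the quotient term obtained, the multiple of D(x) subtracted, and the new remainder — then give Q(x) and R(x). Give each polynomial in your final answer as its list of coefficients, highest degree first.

Step 1: lead(5x⁴ − 6x³ − 58x² − 51x + 11) ÷ lead(D) = 5x⁴ ÷ x² = 5x². Subtract (5x²)·D = 5x⁴ − 15x³ − 30x². Remainder: 9x³ − 28x² − 51x + 11.
Step 2: lead(9x³ − 28x² − 51x + 11) ÷ lead(D) = 9x³ ÷ x² = 9x. Subtract (9x)·D = 9x³ − 27x² − 54x. Remainder: −x² + 3x + 11.
Step 3: lead(−x² + 3x + 11) ÷ lead(D) = −x² ÷ x² = −1. Subtract (−1)·D = −x² + 3x + 6. Remainder: 5.

Q = [5, 9, -1]; R = [5]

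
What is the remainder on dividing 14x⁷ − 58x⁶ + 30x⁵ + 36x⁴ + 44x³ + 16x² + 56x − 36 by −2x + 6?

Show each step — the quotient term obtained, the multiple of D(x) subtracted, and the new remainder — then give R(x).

Step 1: lead(14x⁷ − 58x⁶ + 30x⁵ + 36x⁴ + 44x³ + 16x² + 56x − 36) ÷ lead(D) = 14x⁷ ÷ −2x = −7x⁶. Subtract (−7x⁶)·D = 14x⁷ − 42x⁶. Remainder: −16x⁶ + 30x⁵ + 36x⁴ + 44x³ + 16x² + 56x − 36.
Step 2: lead(−16x⁶ + 30x⁵ + 36x⁴ + 44x³ + 16x² + 56x − 36) ÷ lead(D) = −16x⁶ ÷ −2x = 8x⁵. Subtract (8x⁵)·D = −16x⁶ + 48x⁵. Remainder: −18x⁵ + 36x⁴ + 44x³ + 16x² + 56x − 36.
Step 3: lead(−18x⁵ + 36x⁴ + 44x³ + 16x² + 56x − 36) ÷ lead(D) = −18x⁵ ÷ −2x = 9x⁴. Subtract (9x⁴)·D = −18x⁵ + 54x⁴. Remainder: −18x⁴ + 44x³ + 16x² + 56x − 36.
Step 4: lead(−18x⁴ + 44x³ + 16x² + 56x − 36) ÷ lead(D) = −18x⁴ ÷ −2x = 9x³. Subtract (9x³)·D = −18x⁴ + 54x³. Remainder: −10x³ + 16x² + 56x − 36.
Step 5: lead(−10x³ + 16x² + 56x − 36) ÷ lead(D) = −10x³ ÷ −2x = 5x². Subtract (5x²)·D = −10x³ + 30x². Remainder: −14x² + 56x − 36.
Step 6: lead(−14x² + 56x − 36) ÷ lead(D) = −14x² ÷ −2x = 7x. Subtract (7x)·D = −14x² + 42x. Remainder: 14x − 36.
Step 7: lead(14x − 36) ÷ lead(D) = 14x ÷ −2x = −7. Subtract (−7)·D = 14x − 42. Remainder: 6.

R(x) = 6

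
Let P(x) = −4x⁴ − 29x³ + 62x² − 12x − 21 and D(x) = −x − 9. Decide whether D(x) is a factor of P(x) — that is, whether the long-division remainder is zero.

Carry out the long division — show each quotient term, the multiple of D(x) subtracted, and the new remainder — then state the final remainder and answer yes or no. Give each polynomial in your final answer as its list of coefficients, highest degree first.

R = [6], so D(x) is not a factor of P(x). no

Step 1: lead(−4x⁴ − 29x³ + 62x² − 12x − 21) ÷ lead(D) = −4x⁴ ÷ −x = 4x³. Subtract (4x³)·D = −4x⁴ − 36x³. Remainder: 7x³ + 62x² − 12x − 21.
Step 2: lead(7x³ + 62x² − 12x − 21) ÷ lead(D) = 7x³ ÷ −x = −7x². Subtract (−7x²)·D = 7x³ + 63x². Remainder: −x² − 12x − 21.
Step 3: lead(−x² − 12x − 21) ÷ lead(D) = −x² ÷ −x = x. Subtract (x)·D = −x² − 9x. Remainder: −3x − 21.
Step 4: lead(−3x − 21) ÷ lead(D) = −3x ÷ −x = 3. Subtract (3)·D = −3x − 27. Remainder: 6.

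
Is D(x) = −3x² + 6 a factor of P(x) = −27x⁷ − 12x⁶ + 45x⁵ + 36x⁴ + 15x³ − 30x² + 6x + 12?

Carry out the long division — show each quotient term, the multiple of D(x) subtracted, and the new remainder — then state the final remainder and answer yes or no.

Step 1: lead(−27x⁷ − 12x⁶ + 45x⁵ + 36x⁴ + 15x³ − 30x² + 6x + 12) ÷ lead(D) = −27x⁷ ÷ −3x² = 9x⁵. Subtract (9x⁵)·D = −27x⁷ + 54x⁵. Remainder: −12x⁶ − 9x⁵ + 36x⁴ + 15x³ − 30x² + 6x + 12.
Step 2: lead(−12x⁶ − 9x⁵ + 36x⁴ + 15x³ − 30x² + 6x + 12) ÷ lead(D) = −12x⁶ ÷ −3x² = 4x⁴. Subtract (4x⁴)·D = −12x⁶ + 24x⁴. Remainder: −9x⁵ + 12x⁴ + 15x³ − 30x² + 6x + 12.
Step 3: lead(−9x⁵ + 12x⁴ + 15x³ − 30x² + 6x + 12) ÷ lead(D) = −9x⁵ ÷ −3x² = 3x³. Subtract (3x³)·D = −9x⁵ + 18x³. Remainder: 12x⁴ − 3x³ − 30x² + 6x + 12.
Step 4: lead(12x⁴ − 3x³ − 30x² + 6x + 12) ÷ lead(D) = 12x⁴ ÷ −3x² = −4x². Subtract (−4x²)·D = 12x⁴ − 24x². Remainder: −3x³ − 6x² + 6x + 12.
Step 5: lead(−3x³ − 6x² + 6x + 12) ÷ lead(D) = −3x³ ÷ −3x² = x. Subtract (x)·D = −3x³ + 6x. Remainder: −6x² + 12.
Step 6: lead(−6x² + 12) ÷ lead(D) = −6x² ÷ −3x² = 2. Subtract (2)·D = −6x² + 12. Remainder: 0.

R(x) = 0, so D(x) is a factor of P(x). yes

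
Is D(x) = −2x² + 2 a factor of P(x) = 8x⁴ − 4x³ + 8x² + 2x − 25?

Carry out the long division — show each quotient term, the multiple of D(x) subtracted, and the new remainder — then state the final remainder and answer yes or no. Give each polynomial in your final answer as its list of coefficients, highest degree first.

R = [-2, -9], so D(x) is not a factor of P(x). no

Step 1: lead(8x⁴ − 4x³ + 8x² + 2x − 25) ÷ lead(D) = 8x⁴ ÷ −2x² = −4x². Subtract (−4x²)·D = 8x⁴ − 8x². Remainder: −4x³ + 16x² + 2x − 25.
Step 2: lead(−4x³ + 16x² + 2x − 25) ÷ lead(D) = −4x³ ÷ −2x² = 2x. Subtract (2x)·D = −4x³ + 4x. Remainder: 16x² − 2x − 25.
Step 3: lead(16x² − 2x − 25) ÷ lead(D) = 16x² ÷ −2x² = −8. Subtract (−8)·D = 16x² − 16. Remainder: −2x − 9.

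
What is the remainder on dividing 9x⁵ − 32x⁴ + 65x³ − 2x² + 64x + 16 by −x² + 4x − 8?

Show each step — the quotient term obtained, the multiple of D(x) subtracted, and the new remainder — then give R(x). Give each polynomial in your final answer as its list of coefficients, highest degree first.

R = [0]

Step 1: lead(9x⁵ − 32x⁴ + 65x³ − 2x² + 64x + 16) ÷ lead(D) = 9x⁵ ÷ −x² = −9x³. Subtract (−9x³)·D = 9x⁵ − 36x⁴ + 72x³. Remainder: 4x⁴ − 7x³ − 2x² + 64x + 16.
Step 2: lead(4x⁴ − 7x³ − 2x² + 64x + 16) ÷ lead(D) = 4x⁴ ÷ −x² = −4x². Subtract (−4x²)·D = 4x⁴ − 16x³ + 32x². Remainder: 9x³ − 34x² + 64x + 16.
Step 3: lead(9x³ − 34x² + 64x + 16) ÷ lead(D) = 9x³ ÷ −x² = −9x. Subtract (−9x)·D = 9x³ − 36x² + 72x. Remainder: 2x² − 8x + 16.
Step 4: lead(2x² − 8x + 16) ÷ lead(D) = 2x² ÷ −x² = −2. Subtract (−2)·D = 2x² − 8x + 16. Remainder: 0.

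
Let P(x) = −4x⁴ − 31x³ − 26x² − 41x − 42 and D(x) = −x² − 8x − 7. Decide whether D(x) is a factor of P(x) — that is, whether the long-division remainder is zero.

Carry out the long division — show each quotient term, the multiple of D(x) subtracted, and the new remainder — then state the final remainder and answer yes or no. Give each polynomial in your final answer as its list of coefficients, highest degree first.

Step 1: lead(−4x⁴ − 31x³ − 26x² − 41x − 42) ÷ lead(D) = −4x⁴ ÷ −x² = 4x². Subtract (4x²)·D = −4x⁴ − 32x³ − 28x². Remainder: x³ + 2x² − 41x − 42.
Step 2: lead(x³ + 2x² − 41x − 42) ÷ lead(D) = x³ ÷ −x² = −x. Subtract (−x)·D = x³ + 8x² + 7x. Remainder: −6x² − 48x − 42.
Step 3: lead(−6x² − 48x − 42) ÷ lead(D) = −6x² ÷ −x² = 6. Subtract (6)·D = −6x² − 48x − 42. Remainder: 0.

R = [0], so D(x) is a factor of P(x). yes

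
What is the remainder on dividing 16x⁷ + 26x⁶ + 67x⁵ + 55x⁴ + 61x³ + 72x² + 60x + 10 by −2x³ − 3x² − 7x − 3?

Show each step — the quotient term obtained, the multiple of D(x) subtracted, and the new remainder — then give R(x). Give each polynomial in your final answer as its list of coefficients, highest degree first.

Step 1: lead(16x⁷ + 26x⁶ + 67x⁵ + 55x⁴ + 61x³ + 72x² + 60x + 10) ÷ lead(D) = 16x⁷ ÷ −2x³ = −8x⁴. Subtract (−8x⁴)·D = 16x⁷ + 24x⁶ + 56x⁵ + 24x⁴. Remainder: 2x⁶ + 11x⁵ + 31x⁴ + 61x³ + 72x² + 60x + 10.
Step 2: lead(2x⁶ + 11x⁵ + 31x⁴ + 61x³ + 72x² + 60x + 10) ÷ lead(D) = 2x⁶ ÷ −2x³ = −x³. Subtract (−x³)·D = 2x⁶ + 3x⁵ + 7x⁴ + 3x³. Remainder: 8x⁵ + 24x⁴ + 58x³ + 72x² + 60x + 10.
Step 3: lead(8x⁵ + 24x⁴ + 58x³ + 72x² + 60x + 10) ÷ lead(D) = 8x⁵ ÷ −2x³ = −4x². Subtract (−4x²)·D = 8x⁵ + 12x⁴ + 28x³ + 12x². Remainder: 12x⁴ + 30x³ + 60x² + 60x + 10.
Step 4: lead(12x⁴ + 30x³ + 60x² + 60x + 10) ÷ lead(D) = 12x⁴ ÷ −2x³ = −6x. Subtract (−6x)·D = 12x⁴ + 18x³ + 42x² + 18x. Remainder: 12x³ + 18x² + 42x + 10.
Step 5: lead(12x³ + 18x² + 42x + 10) ÷ lead(D) = 12x³ ÷ −2x³ = −6. Subtract (−6)·D = 12x³ + 18x² + 42x + 18. Remainder: −8.

R = [-8]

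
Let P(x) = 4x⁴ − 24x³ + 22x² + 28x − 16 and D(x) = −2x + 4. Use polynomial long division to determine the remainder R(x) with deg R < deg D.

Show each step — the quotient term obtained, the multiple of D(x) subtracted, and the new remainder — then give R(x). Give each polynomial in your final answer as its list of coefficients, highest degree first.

R = [0]

Step 1: lead(4x⁴ − 24x³ + 22x² + 28x − 16) ÷ lead(D) = 4x⁴ ÷ −2x = −2x³. Subtract (−2x³)·D = 4x⁴ − 8x³. Remainder: −16x³ + 22x² + 28x − 16.
Step 2: lead(−16x³ + 22x² + 28x − 16) ÷ lead(D) = −16x³ ÷ −2x = 8x². Subtract (8x²)·D = −16x³ + 32x². Remainder: −10x² + 28x − 16.
Step 3: lead(−10x² + 28x − 16) ÷ lead(D) = −10x² ÷ −2x = 5x. Subtract (5x)·D = −10x² + 20x. Remainder: 8x − 16.
Step 4: lead(8x − 16) ÷ lead(D) = 8x ÷ −2x = −4. Subtract (−4)·D = 8x − 16. Remainder: 0.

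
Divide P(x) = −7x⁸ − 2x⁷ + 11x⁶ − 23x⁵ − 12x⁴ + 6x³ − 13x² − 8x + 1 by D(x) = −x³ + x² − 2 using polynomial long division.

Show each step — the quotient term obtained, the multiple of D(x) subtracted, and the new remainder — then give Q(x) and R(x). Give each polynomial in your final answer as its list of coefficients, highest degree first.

Q = [7, 9, -2, 7, 1, -1]; R = [2, -6, -1]

Step 1: lead(−7x⁸ − 2x⁷ + 11x⁶ − 23x⁵ − 12x⁴ + 6x³ − 13x² − 8x + 1) ÷ lead(D) = −7x⁸ ÷ −x³ = 7x⁵. Subtract (7x⁵)·D = −7x⁸ + 7x⁷ − 14x⁵. Remainder: −9x⁷ + 11x⁶ − 9x⁵ − 12x⁴ + 6x³ − 13x² − 8x + 1.
Step 2: lead(−9x⁷ + 11x⁶ − 9x⁵ − 12x⁴ + 6x³ − 13x² − 8x + 1) ÷ lead(D) = −9x⁷ ÷ −x³ = 9x⁴. Subtract (9x⁴)·D = −9x⁷ + 9x⁶ − 18x⁴. Remainder: 2x⁶ − 9x⁵ + 6x⁴ + 6x³ − 13x² − 8x + 1.
Step 3: lead(2x⁶ − 9x⁵ + 6x⁴ + 6x³ − 13x² − 8x + 1) ÷ lead(D) = 2x⁶ ÷ −x³ = −2x³. Subtract (−2x³)·D = 2x⁶ − 2x⁵ + 4x³. Remainder: −7x⁵ + 6x⁴ + 2x³ − 13x² − 8x + 1.
Step 4: lead(−7x⁵ + 6x⁴ + 2x³ − 13x² − 8x + 1) ÷ lead(D) = −7x⁵ ÷ −x³ = 7x². Subtract (7x²)·D = −7x⁵ + 7x⁴ − 14x². Remainder: −x⁴ + 2x³ + x² − 8x + 1.
Step 5: lead(−x⁴ + 2x³ + x² − 8x + 1) ÷ lead(D) = −x⁴ ÷ −x³ = x. Subtract (x)·D = −x⁴ + x³ − 2x. Remainder: x³ + x² − 6x + 1.
Step 6: lead(x³ + x² − 6x + 1) ÷ lead(D) = x³ ÷ −x³ = −1. Subtract (−1)·D = x³ − x² + 2. Remainder: 2x² − 6x − 1.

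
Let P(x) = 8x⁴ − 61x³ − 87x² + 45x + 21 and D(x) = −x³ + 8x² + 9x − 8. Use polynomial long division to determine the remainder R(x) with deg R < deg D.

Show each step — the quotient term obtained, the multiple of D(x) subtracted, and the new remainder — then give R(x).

R(x) = 9x² + 8x − 3

Step 1: lead(8x⁴ − 61x³ − 87x² + 45x + 21) ÷ lead(D) = 8x⁴ ÷ −x³ = −8x. Subtract (−8x)·D = 8x⁴ − 64x³ − 72x² + 64x. Remainder: 3x³ − 15x² − 19x + 21.
Step 2: lead(3x³ − 15x² − 19x + 21) ÷ lead(D) = 3x³ ÷ −x³ = −3. Subtract (−3)·D = 3x³ − 24x² − 27x + 24. Remainder: 9x² + 8x − 3.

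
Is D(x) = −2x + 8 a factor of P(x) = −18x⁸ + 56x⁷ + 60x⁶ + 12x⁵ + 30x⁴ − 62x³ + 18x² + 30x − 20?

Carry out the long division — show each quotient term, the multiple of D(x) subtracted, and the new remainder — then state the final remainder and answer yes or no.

R(x) = 4, so D(x) is not a factor of P(x). no

Step 1: lead(−18x⁸ + 56x⁷ + 60x⁶ + 12x⁵ + 30x⁴ − 62x³ + 18x² + 30x − 20) ÷ lead(D) = −18x⁸ ÷ −2x = 9x⁷. Subtract (9x⁷)·D = −18x⁸ + 72x⁷. Remainder: −16x⁷ + 60x⁶ + 12x⁵ + 30x⁴ − 62x³ + 18x² + 30x − 20.
Step 2: lead(−16x⁷ + 60x⁶ + 12x⁵ + 30x⁴ − 62x³ + 18x² + 30x − 20) ÷ lead(D) = −16x⁷ ÷ −2x = 8x⁶. Subtract (8x⁶)·D = −16x⁷ + 64x⁶. Remainder: −4x⁶ + 12x⁵ + 30x⁴ − 62x³ + 18x² + 30x − 20.
Step 3: lead(−4x⁶ + 12x⁵ + 30x⁴ − 62x³ + 18x² + 30x − 20) ÷ lead(D) = −4x⁶ ÷ −2x = 2x⁵. Subtract (2x⁵)·D = −4x⁶ + 16x⁵. Remainder: −4x⁵ + 30x⁴ − 62x³ + 18x² + 30x − 20.
Step 4: lead(−4x⁵ + 30x⁴ − 62x³ + 18x² + 30x − 20) ÷ lead(D) = −4x⁵ ÷ −2x = 2x⁴. Subtract (2x⁴)·D = −4x⁵ + 16x⁴. Remainder: 14x⁴ − 62x³ + 18x² + 30x − 20.
Step 5: lead(14x⁴ − 62x³ + 18x² + 30x − 20) ÷ lead(D) = 14x⁴ ÷ −2x = −7x³. Subtract (−7x³)·D = 14x⁴ − 56x³. Remainder: −6x³ + 18x² + 30x − 20.
Step 6: lead(−6x³ + 18x² + 30x − 20) ÷ lead(D) = −6x³ ÷ −2x = 3x². Subtract (3x²)·D = −6x³ + 24x². Remainder: −6x² + 30x − 20.
Step 7: lead(−6x² + 30x − 20) ÷ lead(D) = −6x² ÷ −2x = 3x. Subtract (3x)·D = −6x² + 24x. Remainder: 6x − 20.
Step 8: lead(6x − 20) ÷ lead(D) = 6x ÷ −2x = −3. Subtract (−3)·D = 6x − 24. Remainder: 4.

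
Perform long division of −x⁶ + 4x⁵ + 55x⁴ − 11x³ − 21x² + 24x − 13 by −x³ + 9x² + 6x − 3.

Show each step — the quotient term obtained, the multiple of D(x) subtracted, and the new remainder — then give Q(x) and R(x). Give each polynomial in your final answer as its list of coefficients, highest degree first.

Step 1: lead(−x⁶ + 4x⁵ + 55x⁴ − 11x³ − 21x² + 24x − 13) ÷ lead(D) = −x⁶ ÷ −x³ = x³. Subtract (x³)·D = −x⁶ + 9x⁵ + 6x⁴ − 3x³. Remainder: −5x⁵ + 49x⁴ − 8x³ − 21x² + 24x − 13.
Step 2: lead(−5x⁵ + 49x⁴ − 8x³ − 21x² + 24x − 13) ÷ lead(D) = −5x⁵ ÷ −x³ = 5x². Subtract (5x²)·D = −5x⁵ + 45x⁴ + 30x³ − 15x². Remainder: 4x⁴ − 38x³ − 6x² + 24x − 13.
Step 3: lead(4x⁴ − 38x³ − 6x² + 24x − 13) ÷ lead(D) = 4x⁴ ÷ −x³ = −4x. Subtract (−4x)·D = 4x⁴ − 36x³ − 24x² + 12x. Remainder: −2x³ + 18x² + 12x − 13.
Step 4: lead(−2x³ + 18x² + 12x − 13) ÷ lead(D) = −2x³ ÷ −x³ = 2. Subtract (2)·D = −2x³ + 18x² + 12x − 6. Remainder: −7.

Q = [1, 5, -4, 2]; R = [-7]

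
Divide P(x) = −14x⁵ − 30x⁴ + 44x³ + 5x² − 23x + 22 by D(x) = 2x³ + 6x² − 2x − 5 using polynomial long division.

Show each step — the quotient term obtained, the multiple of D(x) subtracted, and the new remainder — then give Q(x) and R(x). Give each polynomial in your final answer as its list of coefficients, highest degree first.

Q = [-7, 6, -3]; R = [1, 7]

Step 1: lead(−14x⁵ − 30x⁴ + 44x³ + 5x² − 23x + 22) ÷ lead(D) = −14x⁵ ÷ 2x³ = −7x². Subtract (−7x²)·D = −14x⁵ − 42x⁴ + 14x³ + 35x². Remainder: 12x⁴ + 30x³ − 30x² − 23x + 22.
Step 2: lead(12x⁴ + 30x³ − 30x² − 23x + 22) ÷ lead(D) = 12x⁴ ÷ 2x³ = 6x. Subtract (6x)·D = 12x⁴ + 36x³ − 12x² − 30x. Remainder: −6x³ − 18x² + 7x + 22.
Step 3: lead(−6x³ − 18x² + 7x + 22) ÷ lead(D) = −6x³ ÷ 2x³ = −3. Subtract (−3)·D = −6x³ − 18x² + 6x + 15. Remainder: x + 7.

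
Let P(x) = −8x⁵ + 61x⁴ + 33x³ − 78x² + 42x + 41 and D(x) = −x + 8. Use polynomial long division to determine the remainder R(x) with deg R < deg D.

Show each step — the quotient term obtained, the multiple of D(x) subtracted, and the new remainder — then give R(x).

Step 1: lead(−8x⁵ + 61x⁴ + 33x³ − 78x² + 42x + 41) ÷ lead(D) = −8x⁵ ÷ −x = 8x⁴. Subtract (8x⁴)·D = −8x⁵ + 64x⁴. Remainder: −3x⁴ + 33x³ − 78x² + 42x + 41.
Step 2: lead(−3x⁴ + 33x³ − 78x² + 42x + 41) ÷ lead(D) = −3x⁴ ÷ −x = 3x³. Subtract (3x³)·D = −3x⁴ + 24x³. Remainder: 9x³ − 78x² + 42x + 41.
Step 3: lead(9x³ − 78x² + 42x + 41) ÷ lead(D) = 9x³ ÷ −x = −9x². Subtract (−9x²)·D = 9x³ − 72x². Remainder: −6x² + 42x + 41.
Step 4: lead(−6x² + 42x + 41) ÷ lead(D) = −6x² ÷ −x = 6x. Subtract (6x)·D = −6x² + 48x. Remainder: −6x + 41.
Step 5: lead(−6x + 41) ÷ lead(D) = −6x ÷ −x = 6. Subtract (6)·D = −6x + 48. Remainder: −7.

R(x) = −7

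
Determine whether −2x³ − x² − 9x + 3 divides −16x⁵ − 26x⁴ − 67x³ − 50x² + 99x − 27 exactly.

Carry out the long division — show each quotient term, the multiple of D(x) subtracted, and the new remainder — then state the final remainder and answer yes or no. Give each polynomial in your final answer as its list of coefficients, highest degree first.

Step 1: lead(−16x⁵ − 26x⁴ − 67x³ − 50x² + 99x − 27) ÷ lead(D) = −16x⁵ ÷ −2x³ = 8x². Subtract (8x²)·D = −16x⁵ − 8x⁴ − 72x³ + 24x². Remainder: −18x⁴ + 5x³ − 74x² + 99x − 27.
Step 2: lead(−18x⁴ + 5x³ − 74x² + 99x − 27) ÷ lead(D) = −18x⁴ ÷ −2x³ = 9x. Subtract (9x)·D = −18x⁴ − 9x³ − 81x² + 27x. Remainder: 14x³ + 7x² + 72x − 27.
Step 3: lead(14x³ + 7x² + 72x − 27) ÷ lead(D) = 14x³ ÷ −2x³ = −7. Subtract (−7)·D = 14x³ + 7x² + 63x − 21. Remainder: 9x − 6.

R = [9, -6], so D(x) is not a factor of P(x). no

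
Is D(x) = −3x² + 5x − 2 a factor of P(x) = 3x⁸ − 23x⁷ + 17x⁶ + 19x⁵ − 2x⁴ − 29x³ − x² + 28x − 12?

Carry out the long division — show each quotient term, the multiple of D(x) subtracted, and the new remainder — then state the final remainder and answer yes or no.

Step 1: lead(3x⁸ − 23x⁷ + 17x⁶ + 19x⁵ − 2x⁴ − 29x³ − x² + 28x − 12) ÷ lead(D) = 3x⁸ ÷ −3x² = −x⁶. Subtract (−x⁶)·D = 3x⁸ − 5x⁷ + 2x⁶. Remainder: −18x⁷ + 15x⁶ + 19x⁵ − 2x⁴ − 29x³ − x² + 28x − 12.
Step 2: lead(−18x⁷ + 15x⁶ + 19x⁵ − 2x⁴ − 29x³ − x² + 28x − 12) ÷ lead(D) = −18x⁷ ÷ −3x² = 6x⁵. Subtract (6x⁵)·D = −18x⁷ + 30x⁶ − 12x⁵. Remainder: −15x⁶ + 31x⁵ − 2x⁴ − 29x³ − x² + 28x − 12.
Step 3: lead(−15x⁶ + 31x⁵ − 2x⁴ − 29x³ − x² + 28x − 12) ÷ lead(D) = −15x⁶ ÷ −3x² = 5x⁴. Subtract (5x⁴)·D = −15x⁶ + 25x⁵ − 10x⁴. Remainder: 6x⁵ + 8x⁴ − 29x³ − x² + 28x − 12.
Step 4: lead(6x⁵ + 8x⁴ − 29x³ − x² + 28x − 12) ÷ lead(D) = 6x⁵ ÷ −3x² = −2x³. Subtract (−2x³)·D = 6x⁵ − 10x⁴ + 4x³. Remainder: 18x⁴ − 33x³ − x² + 28x − 12.
Step 5: lead(18x⁴ − 33x³ − x² + 28x − 12) ÷ lead(D) = 18x⁴ ÷ −3x² = −6x². Subtract (−6x²)·D = 18x⁴ − 30x³ + 12x². Remainder: −3x³ − 13x² + 28x − 12.
Step 6: lead(−3x³ − 13x² + 28x − 12) ÷ lead(D) = −3x³ ÷ −3x² = x. Subtract (x)·D = −3x³ + 5x² − 2x. Remainder: −18x² + 30x − 12.
Step 7: lead(−18x² + 30x − 12) ÷ lead(D) = −18x² ÷ −3x² = 6. Subtract (6)·D = −18x² + 30x − 12. Remainder: 0.

R(x) = 0, so D(x) is a factor of P(x). yes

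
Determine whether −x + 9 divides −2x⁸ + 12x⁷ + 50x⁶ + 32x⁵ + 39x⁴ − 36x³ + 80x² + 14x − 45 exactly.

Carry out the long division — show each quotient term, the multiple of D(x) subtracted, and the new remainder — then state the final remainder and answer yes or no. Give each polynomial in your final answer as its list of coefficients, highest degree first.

R = [0], so D(x) is a factor of P(x). yes

Step 1: lead(−2x⁸ + 12x⁷ + 50x⁶ + 32x⁵ + 39x⁴ − 36x³ + 80x² + 14x − 45) ÷ lead(D) = −2x⁸ ÷ −x = 2x⁷. Subtract (2x⁷)·D = −2x⁸ + 18x⁷. Remainder: −6x⁷ + 50x⁶ + 32x⁵ + 39x⁴ − 36x³ + 80x² + 14x − 45.
Step 2: lead(−6x⁷ + 50x⁶ + 32x⁵ + 39x⁴ − 36x³ + 80x² + 14x − 45) ÷ lead(D) = −6x⁷ ÷ −x = 6x⁶. Subtract (6x⁶)·D = −6x⁷ + 54x⁶. Remainder: −4x⁶ + 32x⁵ + 39x⁴ − 36x³ + 80x² + 14x − 45.
Step 3: lead(−4x⁶ + 32x⁵ + 39x⁴ − 36x³ + 80x² + 14x − 45) ÷ lead(D) = −4x⁶ ÷ −x = 4x⁵. Subtract (4x⁵)·D = −4x⁶ + 36x⁵. Remainder: −4x⁵ + 39x⁴ − 36x³ + 80x² + 14x − 45.
Step 4: lead(−4x⁵ + 39x⁴ − 36x³ + 80x² + 14x − 45) ÷ lead(D) = −4x⁵ ÷ −x = 4x⁴. Subtract (4x⁴)·D = −4x⁵ + 36x⁴. Remainder: 3x⁴ − 36x³ + 80x² + 14x − 45.
Step 5: lead(3x⁴ − 36x³ + 80x² + 14x − 45) ÷ lead(D) = 3x⁴ ÷ −x = −3x³. Subtract (−3x³)·D = 3x⁴ − 27x³. Remainder: −9x³ + 80x² + 14x − 45.
Step 6: lead(−9x³ + 80x² + 14x − 45) ÷ lead(D) = −9x³ ÷ −x = 9x². Subtract (9x²)·D = −9x³ + 81x². Remainder: −x² + 14x − 45.
Step 7: lead(−x² + 14x − 45) ÷ lead(D) = −x² ÷ −x = x. Subtract (x)·D = −x² + 9x. Remainder: 5x − 45.
Step 8: lead(5x − 45) ÷ lead(D) = 5x ÷ −x = −5. Subtract (−5)·D = 5x − 45. Remainder: 0.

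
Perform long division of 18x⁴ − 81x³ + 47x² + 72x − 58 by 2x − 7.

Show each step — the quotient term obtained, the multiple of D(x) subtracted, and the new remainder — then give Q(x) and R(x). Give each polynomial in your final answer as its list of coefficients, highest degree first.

Step 1: lead(18x⁴ − 81x³ + 47x² + 72x − 58) ÷ lead(D) = 18x⁴ ÷ 2x = 9x³. Subtract (9x³)·D = 18x⁴ − 63x³. Remainder: −18x³ + 47x² + 72x − 58.
Step 2: lead(−18x³ + 47x² + 72x − 58) ÷ lead(D) = −18x³ ÷ 2x = −9x². Subtract (−9x²)·D = −18x³ + 63x². Remainder: −16x² + 72x − 58.
Step 3: lead(−16x² + 72x − 58) ÷ lead(D) = −16x² ÷ 2x = −8x. Subtract (−8x)·D = −16x² + 56x. Remainder: 16x − 58.
Step 4: lead(16x − 58) ÷ lead(D) = 16x ÷ 2x = 8. Subtract (8)·D = 16x − 56. Remainder: −2.

Q = [9, -9, -8, 8]; R = [-2]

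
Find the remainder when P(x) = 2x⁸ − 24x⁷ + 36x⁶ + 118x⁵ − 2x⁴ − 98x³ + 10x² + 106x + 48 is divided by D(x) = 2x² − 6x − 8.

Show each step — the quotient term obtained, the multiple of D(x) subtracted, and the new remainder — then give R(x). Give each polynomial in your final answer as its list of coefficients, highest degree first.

R = [-8]

Step 1: lead(2x⁸ − 24x⁷ + 36x⁶ + 118x⁵ − 2x⁴ − 98x³ + 10x² + 106x + 48) ÷ lead(D) = 2x⁸ ÷ 2x² = x⁶. Subtract (x⁶)·D = 2x⁸ − 6x⁷ − 8x⁶. Remainder: −18x⁷ + 44x⁶ + 118x⁵ − 2x⁴ − 98x³ + 10x² + 106x + 48.
Step 2: lead(−18x⁷ + 44x⁶ + 118x⁵ − 2x⁴ − 98x³ + 10x² + 106x + 48) ÷ lead(D) = −18x⁷ ÷ 2x² = −9x⁵. Subtract (−9x⁵)·D = −18x⁷ + 54x⁶ + 72x⁵. Remainder: −10x⁶ + 46x⁵ − 2x⁴ − 98x³ + 10x² + 106x + 48.
Step 3: lead(−10x⁶ + 46x⁵ − 2x⁴ − 98x³ + 10x² + 106x + 48) ÷ lead(D) = −10x⁶ ÷ 2x² = −5x⁴. Subtract (−5x⁴)·D = −10x⁶ + 30x⁵ + 40x⁴. Remainder: 16x⁵ − 42x⁴ − 98x³ + 10x² + 106x + 48.
Step 4: lead(16x⁵ − 42x⁴ − 98x³ + 10x² + 106x + 48) ÷ lead(D) = 16x⁵ ÷ 2x² = 8x³. Subtract (8x³)·D = 16x⁵ − 48x⁴ − 64x³. Remainder: 6x⁴ − 34x³ + 10x² + 106x + 48.
Step 5: lead(6x⁴ − 34x³ + 10x² + 106x + 48) ÷ lead(D) = 6x⁴ ÷ 2x² = 3x². Subtract (3x²)·D = 6x⁴ − 18x³ − 24x². Remainder: −16x³ + 34x² + 106x + 48.
Step 6: lead(−16x³ + 34x² + 106x + 48) ÷ lead(D) = −16x³ ÷ 2x² = −8x. Subtract (−8x)·D = −16x³ + 48x² + 64x. Remainder: −14x² + 42x + 48.
Step 7: lead(−14x² + 42x + 48) ÷ lead(D) = −14x² ÷ 2x² = −7. Subtract (−7)·D = −14x² + 42x + 56. Remainder: −8.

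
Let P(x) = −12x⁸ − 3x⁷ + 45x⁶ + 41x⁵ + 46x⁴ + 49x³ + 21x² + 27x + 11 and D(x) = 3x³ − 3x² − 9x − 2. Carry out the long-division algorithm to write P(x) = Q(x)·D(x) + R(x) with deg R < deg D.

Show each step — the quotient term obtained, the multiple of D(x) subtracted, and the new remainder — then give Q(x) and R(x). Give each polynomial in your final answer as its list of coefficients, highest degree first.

Q = [-4, -5, -2, -6, 0, -3]; R = [5]

Step 1: lead(−12x⁸ − 3x⁷ + 45x⁶ + 41x⁵ + 46x⁴ + 49x³ + 21x² + 27x + 11) ÷ lead(D) = −12x⁸ ÷ 3x³ = −4x⁵. Subtract (−4x⁵)·D = −12x⁸ + 12x⁷ + 36x⁶ + 8x⁵. Remainder: −15x⁷ + 9x⁶ + 33x⁵ + 46x⁴ + 49x³ + 21x² + 27x + 11.
Step 2: lead(−15x⁷ + 9x⁶ + 33x⁵ + 46x⁴ + 49x³ + 21x² + 27x + 11) ÷ lead(D) = −15x⁷ ÷ 3x³ = −5x⁴. Subtract (−5x⁴)·D = −15x⁷ + 15x⁶ + 45x⁵ + 10x⁴. Remainder: −6x⁶ − 12x⁵ + 36x⁴ + 49x³ + 21x² + 27x + 11.
Step 3: lead(−6x⁶ − 12x⁵ + 36x⁴ + 49x³ + 21x² + 27x + 11) ÷ lead(D) = −6x⁶ ÷ 3x³ = −2x³. Subtract (−2x³)·D = −6x⁶ + 6x⁵ + 18x⁴ + 4x³. Remainder: −18x⁵ + 18x⁴ + 45x³ + 21x² + 27x + 11.
Step 4: lead(−18x⁵ + 18x⁴ + 45x³ + 21x² + 27x + 11) ÷ lead(D) = −18x⁵ ÷ 3x³ = −6x². Subtract (−6x²)·D = −18x⁵ + 18x⁴ + 54x³ + 12x². Remainder: −9x³ + 9x² + 27x + 11.
Step 5: lead(−9x³ + 9x² + 27x + 11) ÷ lead(D) = −9x³ ÷ 3x³ = −3. Subtract (−3)·D = −9x³ + 9x² + 27x + 6. Remainder: 5.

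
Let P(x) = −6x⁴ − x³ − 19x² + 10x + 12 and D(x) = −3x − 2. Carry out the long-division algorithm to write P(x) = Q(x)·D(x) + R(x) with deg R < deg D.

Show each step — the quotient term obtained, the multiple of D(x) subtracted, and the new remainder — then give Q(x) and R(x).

Q(x) = 2x³ − x² + 7x − 8; R(x) = −4

Step 1: lead(−6x⁴ − x³ − 19x² + 10x + 12) ÷ lead(D) = −6x⁴ ÷ −3x = 2x³. Subtract (2x³)·D = −6x⁴ − 4x³. Remainder: 3x³ − 19x² + 10x + 12.
Step 2: lead(3x³ − 19x² + 10x + 12) ÷ lead(D) = 3x³ ÷ −3x = −x². Subtract (−x²)·D = 3x³ + 2x². Remainder: −21x² + 10x + 12.
Step 3: lead(−21x² + 10x + 12) ÷ lead(D) = −21x² ÷ −3x = 7x. Subtract (7x)·D = −21x² − 14x. Remainder: 24x + 12.
Step 4: lead(24x + 12) ÷ lead(D) = 24x ÷ −3x = −8. Subtract (−8)·D = 24x + 16. Remainder: −4.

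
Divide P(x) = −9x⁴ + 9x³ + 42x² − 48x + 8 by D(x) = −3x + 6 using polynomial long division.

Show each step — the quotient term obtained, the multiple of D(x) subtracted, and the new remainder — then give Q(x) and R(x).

Step 1: lead(−9x⁴ + 9x³ + 42x² − 48x + 8) ÷ lead(D) = −9x⁴ ÷ −3x = 3x³. Subtract (3x³)·D = −9x⁴ + 18x³. Remainder: −9x³ + 42x² − 48x + 8.
Step 2: lead(−9x³ + 42x² − 48x + 8) ÷ lead(D) = −9x³ ÷ −3x = 3x². Subtract (3x²)·D = −9x³ + 18x². Remainder: 24x² − 48x + 8.
Step 3: lead(24x² − 48x + 8) ÷ lead(D) = 24x² ÷ −3x = −8x. Subtract (−8x)·D = 24x² − 48x. Remainder: 8.

Q(x) = 3x³ + 3x² − 8x; R(x) = 8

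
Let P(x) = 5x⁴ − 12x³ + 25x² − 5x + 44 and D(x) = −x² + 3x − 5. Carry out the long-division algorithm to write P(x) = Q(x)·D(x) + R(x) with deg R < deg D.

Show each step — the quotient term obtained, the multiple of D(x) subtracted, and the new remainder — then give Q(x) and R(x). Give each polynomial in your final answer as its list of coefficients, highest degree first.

Q = [-5, -3, -9]; R = [7, -1]

Step 1: lead(5x⁴ − 12x³ + 25x² − 5x + 44) ÷ lead(D) = 5x⁴ ÷ −x² = −5x². Subtract (−5x²)·D = 5x⁴ − 15x³ + 25x². Remainder: 3x³ − 5x + 44.
Step 2: lead(3x³ − 5x + 44) ÷ lead(D) = 3x³ ÷ −x² = −3x. Subtract (−3x)·D = 3x³ − 9x² + 15x. Remainder: 9x² − 20x + 44.
Step 3: lead(9x² − 20x + 44) ÷ lead(D) = 9x² ÷ −x² = −9. Subtract (−9)·D = 9x² − 27x + 45. Remainder: 7x − 1.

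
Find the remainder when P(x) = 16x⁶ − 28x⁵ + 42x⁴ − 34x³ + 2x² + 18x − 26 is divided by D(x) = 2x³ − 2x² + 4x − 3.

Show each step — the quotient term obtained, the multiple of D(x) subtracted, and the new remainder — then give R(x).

Step 1: lead(16x⁶ − 28x⁵ + 42x⁴ − 34x³ + 2x² + 18x − 26) ÷ lead(D) = 16x⁶ ÷ 2x³ = 8x³. Subtract (8x³)·D = 16x⁶ − 16x⁵ + 32x⁴ − 24x³. Remainder: −12x⁵ + 10x⁴ − 10x³ + 2x² + 18x − 26.
Step 2: lead(−12x⁵ + 10x⁴ − 10x³ + 2x² + 18x − 26) ÷ lead(D) = −12x⁵ ÷ 2x³ = −6x². Subtract (−6x²)·D = −12x⁵ + 12x⁴ − 24x³ + 18x². Remainder: −2x⁴ + 14x³ − 16x² + 18x − 26.
Step 3: lead(−2x⁴ + 14x³ − 16x² + 18x − 26) ÷ lead(D) = −2x⁴ ÷ 2x³ = −x. Subtract (−x)·D = −2x⁴ + 2x³ − 4x² + 3x. Remainder: 12x³ − 12x² + 15x − 26.
Step 4: lead(12x³ − 12x² + 15x − 26) ÷ lead(D) = 12x³ ÷ 2x³ = 6. Subtract (6)·D = 12x³ − 12x² + 24x − 18. Remainder: −9x − 8.

R(x) = −9x − 8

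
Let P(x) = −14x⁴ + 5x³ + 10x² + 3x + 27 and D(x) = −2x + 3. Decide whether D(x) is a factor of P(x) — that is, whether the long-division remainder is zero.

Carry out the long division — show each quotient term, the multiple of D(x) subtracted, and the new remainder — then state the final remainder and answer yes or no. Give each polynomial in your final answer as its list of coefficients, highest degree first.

R = [0], so D(x) is a factor of P(x). yes

Step 1: lead(−14x⁴ + 5x³ + 10x² + 3x + 27) ÷ lead(D) = −14x⁴ ÷ −2x = 7x³. Subtract (7x³)·D = −14x⁴ + 21x³. Remainder: −16x³ + 10x² + 3x + 27.
Step 2: lead(−16x³ + 10x² + 3x + 27) ÷ lead(D) = −16x³ ÷ −2x = 8x². Subtract (8x²)·D = −16x³ + 24x². Remainder: −14x² + 3x + 27.
Step 3: lead(−14x² + 3x + 27) ÷ lead(D) = −14x² ÷ −2x = 7x. Subtract (7x)·D = −14x² + 21x. Remainder: −18x + 27.
Step 4: lead(−18x + 27) ÷ lead(D) = −18x ÷ −2x = 9. Subtract (9)·D = −18x + 27. Remainder: 0.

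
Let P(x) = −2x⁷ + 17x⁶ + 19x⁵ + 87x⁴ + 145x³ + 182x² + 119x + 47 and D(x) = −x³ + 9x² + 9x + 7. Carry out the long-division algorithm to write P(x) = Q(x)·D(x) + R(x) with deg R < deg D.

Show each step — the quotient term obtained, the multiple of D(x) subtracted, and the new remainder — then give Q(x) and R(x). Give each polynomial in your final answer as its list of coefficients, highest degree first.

Step 1: lead(−2x⁷ + 17x⁶ + 19x⁵ + 87x⁴ + 145x³ + 182x² + 119x + 47) ÷ lead(D) = −2x⁷ ÷ −x³ = 2x⁴. Subtract (2x⁴)·D = −2x⁷ + 18x⁶ + 18x⁵ + 14x⁴. Remainder: −x⁶ + x⁵ + 73x⁴ + 145x³ + 182x² + 119x + 47.
Step 2: lead(−x⁶ + x⁵ + 73x⁴ + 145x³ + 182x² + 119x + 47) ÷ lead(D) = −x⁶ ÷ −x³ = x³. Subtract (x³)·D = −x⁶ + 9x⁵ + 9x⁴ + 7x³. Remainder: −8x⁵ + 64x⁴ + 138x³ + 182x² + 119x + 47.
Step 3: lead(−8x⁵ + 64x⁴ + 138x³ + 182x² + 119x + 47) ÷ lead(D) = −8x⁵ ÷ −x³ = 8x². Subtract (8x²)·D = −8x⁵ + 72x⁴ + 72x³ + 56x². Remainder: −8x⁴ + 66x³ + 126x² + 119x + 47.
Step 4: lead(−8x⁴ + 66x³ + 126x² + 119x + 47) ÷ lead(D) = −8x⁴ ÷ −x³ = 8x. Subtract (8x)·D = −8x⁴ + 72x³ + 72x² + 56x. Remainder: −6x³ + 54x² + 63x + 47.
Step 5: lead(−6x³ + 54x² + 63x + 47) ÷ lead(D) = −6x³ ÷ −x³ = 6. Subtract (6)·D = −6x³ + 54x² + 54x + 42. Remainder: 9x + 5.

Q = [2, 1, 8, 8, 6]; R = [9, 5]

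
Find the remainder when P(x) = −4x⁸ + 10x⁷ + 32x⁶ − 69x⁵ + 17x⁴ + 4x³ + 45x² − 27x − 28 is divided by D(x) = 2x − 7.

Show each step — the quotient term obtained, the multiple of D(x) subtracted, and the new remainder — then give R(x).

Step 1: lead(−4x⁸ + 10x⁷ + 32x⁶ − 69x⁵ + 17x⁴ + 4x³ + 45x² − 27x − 28) ÷ lead(D) = −4x⁸ ÷ 2x = −2x⁷. Subtract (−2x⁷)·D = −4x⁸ + 14x⁷. Remainder: −4x⁷ + 32x⁶ − 69x⁵ + 17x⁴ + 4x³ + 45x² − 27x − 28.
Step 2: lead(−4x⁷ + 32x⁶ − 69x⁵ + 17x⁴ + 4x³ + 45x² − 27x − 28) ÷ lead(D) = −4x⁷ ÷ 2x = −2x⁶. Subtract (−2x⁶)·D = −4x⁷ + 14x⁶. Remainder: 18x⁶ − 69x⁵ + 17x⁴ + 4x³ + 45x² − 27x − 28.
Step 3: lead(18x⁶ − 69x⁵ + 17x⁴ + 4x³ + 45x² − 27x − 28) ÷ lead(D) = 18x⁶ ÷ 2x = 9x⁵. Subtract (9x⁵)·D = 18x⁶ − 63x⁵. Remainder: −6x⁵ + 17x⁴ + 4x³ + 45x² − 27x − 28.
Step 4: lead(−6x⁵ + 17x⁴ + 4x³ + 45x² − 27x − 28) ÷ lead(D) = −6x⁵ ÷ 2x = −3x⁴. Subtract (−3x⁴)·D = −6x⁵ + 21x⁴. Remainder: −4x⁴ + 4x³ + 45x² − 27x − 28.
Step 5: lead(−4x⁴ + 4x³ + 45x² − 27x − 28) ÷ lead(D) = −4x⁴ ÷ 2x = −2x³. Subtract (−2x³)·D = −4x⁴ + 14x³. Remainder: −10x³ + 45x² − 27x − 28.
Step 6: lead(−10x³ + 45x² − 27x − 28) ÷ lead(D) = −10x³ ÷ 2x = −5x². Subtract (−5x²)·D = −10x³ + 35x². Remainder: 10x² − 27x − 28.
Step 7: lead(10x² − 27x − 28) ÷ lead(D) = 10x² ÷ 2x = 5x. Subtract (5x)·D = 10x² − 35x. Remainder: 8x − 28.
Step 8: lead(8x − 28) ÷ lead(D) = 8x ÷ 2x = 4. Subtract (4)·D = 8x − 28. Remainder: 0.

R(x) = 0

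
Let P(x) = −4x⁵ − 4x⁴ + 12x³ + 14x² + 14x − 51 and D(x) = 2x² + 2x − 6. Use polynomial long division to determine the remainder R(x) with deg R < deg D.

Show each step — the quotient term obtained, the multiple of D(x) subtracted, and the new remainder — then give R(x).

Step 1: lead(−4x⁵ − 4x⁴ + 12x³ + 14x² + 14x − 51) ÷ lead(D) = −4x⁵ ÷ 2x² = −2x³. Subtract (−2x³)·D = −4x⁵ − 4x⁴ + 12x³. Remainder: 14x² + 14x − 51.
Step 2: lead(14x² + 14x − 51) ÷ lead(D) = 14x² ÷ 2x² = 7. Subtract (7)·D = 14x² + 14x − 42. Remainder: −9.

R(x) = −9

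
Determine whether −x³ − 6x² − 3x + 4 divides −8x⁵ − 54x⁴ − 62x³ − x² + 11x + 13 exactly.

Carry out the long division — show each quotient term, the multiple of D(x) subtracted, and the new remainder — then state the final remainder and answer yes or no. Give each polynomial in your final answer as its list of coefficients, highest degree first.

R = [-3, -7, 5], so D(x) is not a factor of P(x). no

Step 1: lead(−8x⁵ − 54x⁴ − 62x³ − x² + 11x + 13) ÷ lead(D) = −8x⁵ ÷ −x³ = 8x². Subtract (8x²)·D = −8x⁵ − 48x⁴ − 24x³ + 32x². Remainder: −6x⁴ − 38x³ − 33x² + 11x + 13.
Step 2: lead(−6x⁴ − 38x³ − 33x² + 11x + 13) ÷ lead(D) = −6x⁴ ÷ −x³ = 6x. Subtract (6x)·D = −6x⁴ − 36x³ − 18x² + 24x. Remainder: −2x³ − 15x² − 13x + 13.
Step 3: lead(−2x³ − 15x² − 13x + 13) ÷ lead(D) = −2x³ ÷ −x³ = 2. Subtract (2)·D = −2x³ − 12x² − 6x + 8. Remainder: −3x² − 7x + 5.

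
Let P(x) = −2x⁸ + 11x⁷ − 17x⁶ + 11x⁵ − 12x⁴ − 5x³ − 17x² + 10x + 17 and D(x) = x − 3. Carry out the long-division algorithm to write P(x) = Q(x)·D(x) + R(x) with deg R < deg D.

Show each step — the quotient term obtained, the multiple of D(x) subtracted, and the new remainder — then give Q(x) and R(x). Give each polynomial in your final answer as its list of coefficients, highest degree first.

Q = [-2, 5, -2, 5, 3, 4, -5, -5]; R = [2]

Step 1: lead(−2x⁸ + 11x⁷ − 17x⁶ + 11x⁵ − 12x⁴ − 5x³ − 17x² + 10x + 17) ÷ lead(D) = −2x⁸ ÷ x = −2x⁷. Subtract (−2x⁷)·D = −2x⁸ + 6x⁷. Remainder: 5x⁷ − 17x⁶ + 11x⁵ − 12x⁴ − 5x³ − 17x² + 10x + 17.
Step 2: lead(5x⁷ − 17x⁶ + 11x⁵ − 12x⁴ − 5x³ − 17x² + 10x + 17) ÷ lead(D) = 5x⁷ ÷ x = 5x⁶. Subtract (5x⁶)·D = 5x⁷ − 15x⁶. Remainder: −2x⁶ + 11x⁵ − 12x⁴ − 5x³ − 17x² + 10x + 17.
Step 3: lead(−2x⁶ + 11x⁵ − 12x⁴ − 5x³ − 17x² + 10x + 17) ÷ lead(D) = −2x⁶ ÷ x = −2x⁵. Subtract (−2x⁵)·D = −2x⁶ + 6x⁵. Remainder: 5x⁵ − 12x⁴ − 5x³ − 17x² + 10x + 17.
Step 4: lead(5x⁵ − 12x⁴ − 5x³ − 17x² + 10x + 17) ÷ lead(D) = 5x⁵ ÷ x = 5x⁴. Subtract (5x⁴)·D = 5x⁵ − 15x⁴. Remainder: 3x⁴ − 5x³ − 17x² + 10x + 17.
Step 5: lead(3x⁴ − 5x³ − 17x² + 10x + 17) ÷ lead(D) = 3x⁴ ÷ x = 3x³. Subtract (3x³)·D = 3x⁴ − 9x³. Remainder: 4x³ − 17x² + 10x + 17.
Step 6: lead(4x³ − 17x² + 10x + 17) ÷ lead(D) = 4x³ ÷ x = 4x². Subtract (4x²)·D = 4x³ − 12x². Remainder: −5x² + 10x + 17.
Step 7: lead(−5x² + 10x + 17) ÷ lead(D) = −5x² ÷ x = −5x. Subtract (−5x)·D = −5x² + 15x. Remainder: −5x + 17.
Step 8: lead(−5x + 17) ÷ lead(D) = −5x ÷ x = −5. Subtract (−5)·D = −5x + 15. Remainder: 2.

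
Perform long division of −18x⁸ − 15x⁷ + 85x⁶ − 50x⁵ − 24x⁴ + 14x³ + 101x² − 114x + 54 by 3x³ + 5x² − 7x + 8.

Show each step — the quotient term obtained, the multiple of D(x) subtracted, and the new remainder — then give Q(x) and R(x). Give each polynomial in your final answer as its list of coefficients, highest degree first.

Step 1: lead(−18x⁸ − 15x⁷ + 85x⁶ − 50x⁵ − 24x⁴ + 14x³ + 101x² − 114x + 54) ÷ lead(D) = −18x⁸ ÷ 3x³ = −6x⁵. Subtract (−6x⁵)·D = −18x⁸ − 30x⁷ + 42x⁶ − 48x⁵. Remainder: 15x⁷ + 43x⁶ − 2x⁵ − 24x⁴ + 14x³ + 101x² − 114x + 54.
Step 2: lead(15x⁷ + 43x⁶ − 2x⁵ − 24x⁴ + 14x³ + 101x² − 114x + 54) ÷ lead(D) = 15x⁷ ÷ 3x³ = 5x⁴. Subtract (5x⁴)·D = 15x⁷ + 25x⁶ − 35x⁵ + 40x⁴. Remainder: 18x⁶ + 33x⁵ − 64x⁴ + 14x³ + 101x² − 114x + 54.
Step 3: lead(18x⁶ + 33x⁵ − 64x⁴ + 14x³ + 101x² − 114x + 54) ÷ lead(D) = 18x⁶ ÷ 3x³ = 6x³. Subtract (6x³)·D = 18x⁶ + 30x⁵ − 42x⁴ + 48x³. Remainder: 3x⁵ − 22x⁴ − 34x³ + 101x² − 114x + 54.
Step 4: lead(3x⁵ − 22x⁴ − 34x³ + 101x² − 114x + 54) ÷ lead(D) = 3x⁵ ÷ 3x³ = x². Subtract (x²)·D = 3x⁵ + 5x⁴ − 7x³ + 8x². Remainder: −27x⁴ − 27x³ + 93x² − 114x + 54.
Step 5: lead(−27x⁴ − 27x³ + 93x² − 114x + 54) ÷ lead(D) = −27x⁴ ÷ 3x³ = −9x. Subtract (−9x)·D = −27x⁴ − 45x³ + 63x² − 72x. Remainder: 18x³ + 30x² − 42x + 54.
Step 6: lead(18x³ + 30x² − 42x + 54) ÷ lead(D) = 18x³ ÷ 3x³ = 6. Subtract (6)·D = 18x³ + 30x² − 42x + 48. Remainder: 6.

Q = [-6, 5, 6, 1, -9, 6]; R = [6]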